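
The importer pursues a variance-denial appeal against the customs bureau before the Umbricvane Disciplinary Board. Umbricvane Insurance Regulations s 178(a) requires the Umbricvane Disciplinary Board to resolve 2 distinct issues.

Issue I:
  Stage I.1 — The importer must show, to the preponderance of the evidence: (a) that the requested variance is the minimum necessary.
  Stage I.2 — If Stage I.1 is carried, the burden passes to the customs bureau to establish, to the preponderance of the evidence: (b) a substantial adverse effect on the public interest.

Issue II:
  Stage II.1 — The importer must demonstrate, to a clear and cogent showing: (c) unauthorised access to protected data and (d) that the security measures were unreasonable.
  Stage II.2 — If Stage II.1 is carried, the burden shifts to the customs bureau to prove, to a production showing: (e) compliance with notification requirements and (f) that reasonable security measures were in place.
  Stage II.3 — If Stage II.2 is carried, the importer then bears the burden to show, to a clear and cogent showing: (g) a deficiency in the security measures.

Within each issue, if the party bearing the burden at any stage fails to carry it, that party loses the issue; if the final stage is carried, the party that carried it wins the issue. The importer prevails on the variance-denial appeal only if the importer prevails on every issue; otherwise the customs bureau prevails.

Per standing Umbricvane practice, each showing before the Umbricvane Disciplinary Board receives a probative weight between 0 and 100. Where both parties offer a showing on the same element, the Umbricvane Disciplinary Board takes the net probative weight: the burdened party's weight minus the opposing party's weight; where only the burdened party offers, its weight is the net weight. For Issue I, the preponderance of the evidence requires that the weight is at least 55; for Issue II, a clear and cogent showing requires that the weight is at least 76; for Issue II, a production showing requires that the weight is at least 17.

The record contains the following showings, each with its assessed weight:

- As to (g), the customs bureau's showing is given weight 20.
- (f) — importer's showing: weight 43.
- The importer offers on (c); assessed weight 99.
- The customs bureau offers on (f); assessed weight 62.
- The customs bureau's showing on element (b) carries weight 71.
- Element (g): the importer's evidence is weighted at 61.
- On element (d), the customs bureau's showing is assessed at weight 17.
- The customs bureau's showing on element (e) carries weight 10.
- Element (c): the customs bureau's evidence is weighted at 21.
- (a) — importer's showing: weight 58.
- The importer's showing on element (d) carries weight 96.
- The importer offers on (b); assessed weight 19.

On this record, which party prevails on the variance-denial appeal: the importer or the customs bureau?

— Issue I —
At Stage I.1 the importer must meet the preponderance of the evidence (weight is at least 55): on (a) the weight is 58, ≥ 55, so (a) meets the standard.
  The importer carries Stage I.1; the customs bureau now bears the burden.
At Stage I.2 the customs bureau must meet the preponderance of the evidence (weight is at least 55): on (b) the weight is 71 less the opposing 19 gives net 52, which does not reach 55, so (b) does not meet the standard.
  The customs bureau does not carry Stage I.2.
So the importer prevails on this issue.
— Issue II —
Stage II.1 — burden on importer; standard: a clear and cogent showing (weight is at least 76).
    (c): 99 − 21 = 78 ≥ 76 [met]
    (d): 96 − 17 = 79 ≥ 76 [met]
  The importer carries Stage II.1; the customs bureau now bears the burden.
Stage II.2 — burden on customs bureau; standard: a production showing (weight is at least 17).
    (e): 10 < 17 [not met]
    (f): 62 − 43 = 19 ≥ 17 [met]
  Stage II.2 not carried; the customs bureau fails its burden.
The analysis ends at Stage II.2; the importer prevails on this issue.
Per-issue: Issue I → importer; Issue II → importer. The importer must prevail on every issue; overall, the importer prevails.

importer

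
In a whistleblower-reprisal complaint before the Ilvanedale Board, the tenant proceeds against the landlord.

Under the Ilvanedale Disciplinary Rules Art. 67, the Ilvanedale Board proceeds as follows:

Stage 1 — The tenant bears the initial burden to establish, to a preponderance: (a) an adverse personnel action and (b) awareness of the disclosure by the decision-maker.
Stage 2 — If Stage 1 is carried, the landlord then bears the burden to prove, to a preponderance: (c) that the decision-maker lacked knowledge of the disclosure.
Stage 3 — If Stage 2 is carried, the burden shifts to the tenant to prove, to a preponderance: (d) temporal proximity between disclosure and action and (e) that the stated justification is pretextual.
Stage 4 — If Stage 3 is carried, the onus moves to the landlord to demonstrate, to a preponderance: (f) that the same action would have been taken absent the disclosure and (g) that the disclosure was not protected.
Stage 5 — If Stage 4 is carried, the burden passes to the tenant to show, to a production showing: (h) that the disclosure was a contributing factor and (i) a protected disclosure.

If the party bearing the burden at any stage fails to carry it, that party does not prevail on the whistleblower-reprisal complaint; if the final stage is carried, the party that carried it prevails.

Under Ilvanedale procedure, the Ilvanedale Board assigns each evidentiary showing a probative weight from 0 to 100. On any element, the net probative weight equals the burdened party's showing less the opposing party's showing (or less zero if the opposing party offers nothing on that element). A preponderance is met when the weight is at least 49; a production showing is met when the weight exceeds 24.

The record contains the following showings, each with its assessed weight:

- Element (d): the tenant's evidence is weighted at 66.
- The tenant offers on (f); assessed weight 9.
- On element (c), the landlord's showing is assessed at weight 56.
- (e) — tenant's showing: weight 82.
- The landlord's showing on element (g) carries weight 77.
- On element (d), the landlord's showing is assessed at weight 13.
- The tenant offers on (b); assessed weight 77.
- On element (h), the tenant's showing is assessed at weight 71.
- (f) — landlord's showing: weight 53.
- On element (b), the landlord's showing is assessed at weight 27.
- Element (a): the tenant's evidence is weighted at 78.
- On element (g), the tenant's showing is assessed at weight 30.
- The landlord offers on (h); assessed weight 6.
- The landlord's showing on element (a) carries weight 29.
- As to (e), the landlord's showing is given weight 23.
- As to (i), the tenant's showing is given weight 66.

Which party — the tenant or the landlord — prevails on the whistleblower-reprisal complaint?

Stage 1 (tenant, a preponderance, weight is at least 49): (a) net 78−29=49 ≥ 49 — meets; (b) net 77−27=50 ≥ 49 — meets.
  Stage 1 carried; the burden shifts to the landlord.
Stage 2 (landlord, a preponderance, weight is at least 49): (c) 56 ≥ 49 — meets.
  Stage 2 carried; the burden shifts to the tenant.
Stage 3 (tenant, a preponderance, weight is at least 49): (d) net 66−13=53 ≥ 49 — meets; (e) net 82−23=59 ≥ 49 — meets.
  Stage 3 is satisfied; the onus moves to the landlord.
Stage 4 (landlord, a preponderance, weight is at least 49): (f) net 53−9=44 < 49 — fails; (g) net 77−30=47 < 49 — fails.
  Stage 4 not carried; the landlord fails its burden.
The tenant prevails.

tenant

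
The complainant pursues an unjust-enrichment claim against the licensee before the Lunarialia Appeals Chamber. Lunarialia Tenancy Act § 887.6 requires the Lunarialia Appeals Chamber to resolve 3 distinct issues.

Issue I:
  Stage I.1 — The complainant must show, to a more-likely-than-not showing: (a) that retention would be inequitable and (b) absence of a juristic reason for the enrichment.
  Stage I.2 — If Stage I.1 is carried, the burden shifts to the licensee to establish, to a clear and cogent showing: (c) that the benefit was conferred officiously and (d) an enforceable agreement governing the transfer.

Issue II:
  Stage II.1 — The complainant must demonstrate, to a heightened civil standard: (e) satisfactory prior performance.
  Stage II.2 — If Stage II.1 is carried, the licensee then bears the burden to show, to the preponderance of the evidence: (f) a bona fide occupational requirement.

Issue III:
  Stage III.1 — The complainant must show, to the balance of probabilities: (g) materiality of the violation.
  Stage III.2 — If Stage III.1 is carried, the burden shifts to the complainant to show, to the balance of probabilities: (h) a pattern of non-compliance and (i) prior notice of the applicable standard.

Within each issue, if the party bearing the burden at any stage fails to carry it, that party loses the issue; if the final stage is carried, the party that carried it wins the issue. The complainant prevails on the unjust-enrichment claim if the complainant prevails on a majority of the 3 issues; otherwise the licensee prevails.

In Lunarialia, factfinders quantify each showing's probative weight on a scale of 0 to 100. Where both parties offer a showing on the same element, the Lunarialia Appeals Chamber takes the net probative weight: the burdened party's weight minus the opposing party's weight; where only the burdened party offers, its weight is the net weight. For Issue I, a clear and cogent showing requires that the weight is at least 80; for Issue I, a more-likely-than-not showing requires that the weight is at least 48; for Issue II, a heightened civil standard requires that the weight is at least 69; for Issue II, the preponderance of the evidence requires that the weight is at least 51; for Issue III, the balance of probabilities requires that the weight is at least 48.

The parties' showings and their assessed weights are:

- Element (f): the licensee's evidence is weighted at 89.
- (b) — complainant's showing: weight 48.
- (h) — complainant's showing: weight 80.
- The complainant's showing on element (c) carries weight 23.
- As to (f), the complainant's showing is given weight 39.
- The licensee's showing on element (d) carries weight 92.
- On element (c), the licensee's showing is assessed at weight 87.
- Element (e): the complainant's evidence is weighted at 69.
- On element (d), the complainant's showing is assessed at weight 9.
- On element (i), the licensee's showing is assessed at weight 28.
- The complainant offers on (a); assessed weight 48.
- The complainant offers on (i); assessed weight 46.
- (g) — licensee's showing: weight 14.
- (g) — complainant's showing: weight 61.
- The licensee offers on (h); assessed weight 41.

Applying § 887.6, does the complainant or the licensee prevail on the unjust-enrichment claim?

complainant

— Issue I —
At Stage I.1 the complainant must meet a more-likely-than-not showing (weight is at least 48): on (a) the weight is 48, which does reach 48, so (a) meets the standard; on (b) the weight is 48, ≥ 48, so (b) meets the standard.
  Stage I.1 is satisfied; the onus moves to the licensee.
At Stage I.2 the licensee must meet a clear and cogent showing (weight is at least 80): on (c) the weight is 87 less the opposing 23 gives net 64, which does not reach 80, so (c) does not meet the standard; on (d) the weight is 92 less the opposing 9 gives net 83, which does reach 80, so (d) meets the standard.
  Not every element is met, so the licensee fails to carry Stage I.2.
The analysis ends at Stage I.2; the complainant prevails on this issue.
— Issue II —
At Stage II.1 the complainant must meet a heightened civil standard (weight is at least 69): on (e) the weight is 69, ≥ 69, so (e) meets the standard.
  All elements met. The burden passes to the licensee.
At Stage II.2 the licensee must meet the preponderance of the evidence (weight is at least 51): on (f) the weight is 89 less the opposing 39 gives net 50, which does not reach 51, so (f) does not meet the standard.
  The licensee does not carry Stage II.2.
So the complainant prevails on this issue.
— Issue III —
Stage III.1 (complainant, the balance of probabilities, weight is at least 48): (g) net 61−14=47 < 48 — fails.
  The complainant does not carry Stage III.1.
The licensee prevails on this issue.
Per-issue: Issue I → complainant; Issue II → complainant; Issue III → licensee. The complainant must prevail on a majority of issues; overall, the complainant prevails.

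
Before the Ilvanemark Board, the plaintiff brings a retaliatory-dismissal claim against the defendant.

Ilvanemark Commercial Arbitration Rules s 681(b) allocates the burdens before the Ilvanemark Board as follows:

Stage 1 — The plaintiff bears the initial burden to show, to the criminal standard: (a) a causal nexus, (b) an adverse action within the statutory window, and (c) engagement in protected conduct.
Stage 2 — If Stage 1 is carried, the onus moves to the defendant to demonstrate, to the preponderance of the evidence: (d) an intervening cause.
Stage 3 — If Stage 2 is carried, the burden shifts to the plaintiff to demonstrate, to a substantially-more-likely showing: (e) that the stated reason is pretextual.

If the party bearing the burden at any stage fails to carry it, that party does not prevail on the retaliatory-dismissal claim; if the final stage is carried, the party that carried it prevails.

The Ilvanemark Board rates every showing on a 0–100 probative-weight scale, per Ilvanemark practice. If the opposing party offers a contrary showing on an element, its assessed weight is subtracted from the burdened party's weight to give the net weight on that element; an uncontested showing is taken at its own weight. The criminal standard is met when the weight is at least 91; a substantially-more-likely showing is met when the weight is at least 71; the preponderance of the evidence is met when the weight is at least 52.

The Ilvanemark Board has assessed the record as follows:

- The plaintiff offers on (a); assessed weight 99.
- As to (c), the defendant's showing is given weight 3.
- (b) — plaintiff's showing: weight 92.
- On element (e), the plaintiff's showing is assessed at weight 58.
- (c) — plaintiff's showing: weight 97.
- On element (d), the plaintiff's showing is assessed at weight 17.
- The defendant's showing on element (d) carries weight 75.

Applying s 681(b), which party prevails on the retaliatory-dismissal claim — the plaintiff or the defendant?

Stage 1 (plaintiff, the criminal standard, weight is at least 91): (a) 99 ≥ 91 — meets; (b) 92 ≥ 91 — meets; (c) net 97−3=94 ≥ 91 — meets.
  The plaintiff carries Stage 1; the defendant now bears the burden.
Stage 2 (defendant, the preponderance of the evidence, weight is at least 52): (d) net 75−17=58 ≥ 52 — meets.
  Stage 2 is satisfied; the onus moves to the plaintiff.
Stage 3 (plaintiff, a substantially-more-likely showing, weight is at least 71): (e) 58 < 71 — fails.
  Stage 3 not carried; the plaintiff fails its burden.
The analysis ends at Stage 3; the defendant prevails.

defendant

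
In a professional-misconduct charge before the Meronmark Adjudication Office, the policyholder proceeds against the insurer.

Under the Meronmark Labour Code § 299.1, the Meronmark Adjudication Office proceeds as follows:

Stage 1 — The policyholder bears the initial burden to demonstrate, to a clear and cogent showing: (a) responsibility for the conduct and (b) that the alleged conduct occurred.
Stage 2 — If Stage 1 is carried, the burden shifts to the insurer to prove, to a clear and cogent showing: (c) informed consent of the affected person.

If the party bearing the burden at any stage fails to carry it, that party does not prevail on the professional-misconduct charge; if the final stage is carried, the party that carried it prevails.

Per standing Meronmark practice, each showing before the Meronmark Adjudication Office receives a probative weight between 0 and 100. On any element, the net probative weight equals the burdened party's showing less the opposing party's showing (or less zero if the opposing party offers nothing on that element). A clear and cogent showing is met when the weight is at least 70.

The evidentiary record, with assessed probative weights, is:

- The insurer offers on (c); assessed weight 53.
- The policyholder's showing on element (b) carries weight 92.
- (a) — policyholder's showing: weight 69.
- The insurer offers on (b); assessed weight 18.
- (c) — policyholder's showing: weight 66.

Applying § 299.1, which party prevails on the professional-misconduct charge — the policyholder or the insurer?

insurer

Stage 1 (policyholder, a clear and cogent showing, weight is at least 70): (a) 69 < 70 — fails; (b) net 92−18=74 ≥ 70 — meets.
  Stage 1 not carried; the policyholder fails its burden.
The insurer prevails.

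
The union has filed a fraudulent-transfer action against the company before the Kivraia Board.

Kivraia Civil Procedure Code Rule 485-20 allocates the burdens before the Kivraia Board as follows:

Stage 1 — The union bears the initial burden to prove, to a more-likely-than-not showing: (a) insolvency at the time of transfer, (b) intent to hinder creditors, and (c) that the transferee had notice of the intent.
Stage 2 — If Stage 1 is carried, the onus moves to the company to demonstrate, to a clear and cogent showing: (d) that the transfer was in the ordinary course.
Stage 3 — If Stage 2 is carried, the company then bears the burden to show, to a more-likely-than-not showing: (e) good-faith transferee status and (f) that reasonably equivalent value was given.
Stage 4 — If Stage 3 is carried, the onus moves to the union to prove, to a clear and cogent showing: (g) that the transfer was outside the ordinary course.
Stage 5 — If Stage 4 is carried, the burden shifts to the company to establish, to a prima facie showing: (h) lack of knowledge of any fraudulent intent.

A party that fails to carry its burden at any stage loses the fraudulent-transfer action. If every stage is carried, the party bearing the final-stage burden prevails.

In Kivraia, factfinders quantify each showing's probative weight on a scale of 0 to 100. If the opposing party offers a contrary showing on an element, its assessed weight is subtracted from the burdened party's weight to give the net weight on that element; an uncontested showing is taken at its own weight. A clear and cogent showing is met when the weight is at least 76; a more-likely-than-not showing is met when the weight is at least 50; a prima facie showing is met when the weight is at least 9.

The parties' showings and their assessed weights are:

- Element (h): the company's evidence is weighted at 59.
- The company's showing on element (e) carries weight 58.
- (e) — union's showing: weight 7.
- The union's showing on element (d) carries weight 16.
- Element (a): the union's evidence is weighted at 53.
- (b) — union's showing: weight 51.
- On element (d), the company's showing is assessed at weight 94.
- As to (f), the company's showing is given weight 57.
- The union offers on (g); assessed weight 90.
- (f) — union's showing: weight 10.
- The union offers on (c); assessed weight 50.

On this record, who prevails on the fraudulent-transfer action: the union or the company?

union

Stage 1 — burden on union; standard: a more-likely-than-not showing (weight is at least 50).
    (a): 53 ≥ 50 [met]
    (b): 51 ≥ 50 [met]
    (c): 50 ≥ 50 [met]
  All elements met. The burden passes to the company.
Stage 2 — burden on company; standard: a clear and cogent showing (weight is at least 76).
    (d): 94 − 16 = 78 ≥ 76 [met]
  Stage 2 is satisfied; the company continues to bear the burden.
Stage 3 — burden on company; standard: a more-likely-than-not showing (weight is at least 50).
    (e): 58 − 7 = 51 ≥ 50 [met]
    (f): 57 − 10 = 47 < 50 [not met]
  Not every element is met, so the company fails to carry Stage 3.
The union prevails.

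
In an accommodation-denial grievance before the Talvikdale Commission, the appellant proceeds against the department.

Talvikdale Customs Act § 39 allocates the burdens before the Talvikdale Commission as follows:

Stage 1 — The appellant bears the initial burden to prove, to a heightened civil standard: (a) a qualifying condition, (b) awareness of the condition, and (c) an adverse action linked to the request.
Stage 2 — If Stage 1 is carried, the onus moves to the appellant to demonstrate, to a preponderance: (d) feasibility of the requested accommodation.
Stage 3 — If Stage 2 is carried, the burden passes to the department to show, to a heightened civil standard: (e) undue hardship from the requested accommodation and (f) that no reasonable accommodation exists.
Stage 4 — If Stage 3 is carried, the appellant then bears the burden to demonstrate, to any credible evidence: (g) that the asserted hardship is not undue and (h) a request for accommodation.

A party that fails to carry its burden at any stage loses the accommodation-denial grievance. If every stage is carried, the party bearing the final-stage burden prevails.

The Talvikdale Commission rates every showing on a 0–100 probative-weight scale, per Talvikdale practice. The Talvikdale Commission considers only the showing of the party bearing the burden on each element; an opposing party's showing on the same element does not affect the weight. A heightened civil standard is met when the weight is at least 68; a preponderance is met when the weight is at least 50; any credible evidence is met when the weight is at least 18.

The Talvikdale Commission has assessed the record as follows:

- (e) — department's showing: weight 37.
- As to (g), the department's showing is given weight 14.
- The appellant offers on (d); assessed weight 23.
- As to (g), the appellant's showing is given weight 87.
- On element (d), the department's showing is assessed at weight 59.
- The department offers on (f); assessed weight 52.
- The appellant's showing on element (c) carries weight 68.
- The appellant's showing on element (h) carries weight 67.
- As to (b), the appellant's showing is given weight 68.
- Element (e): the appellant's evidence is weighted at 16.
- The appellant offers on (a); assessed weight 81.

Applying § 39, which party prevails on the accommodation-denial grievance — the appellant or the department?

department

Stage 1 (appellant, a heightened civil standard, weight is at least 68): (a) 81 ≥ 68 — meets; (b) 68 ≥ 68 — meets; (c) 68 ≥ 68 — meets.
  Stage 1 is satisfied; the appellant continues to bear the burden.
Stage 2 (appellant, a preponderance, weight is at least 50): (d) 23 (department's 59 disregarded) < 50 — fails.
  The appellant does not carry Stage 2.
The analysis ends at Stage 2; the department prevails.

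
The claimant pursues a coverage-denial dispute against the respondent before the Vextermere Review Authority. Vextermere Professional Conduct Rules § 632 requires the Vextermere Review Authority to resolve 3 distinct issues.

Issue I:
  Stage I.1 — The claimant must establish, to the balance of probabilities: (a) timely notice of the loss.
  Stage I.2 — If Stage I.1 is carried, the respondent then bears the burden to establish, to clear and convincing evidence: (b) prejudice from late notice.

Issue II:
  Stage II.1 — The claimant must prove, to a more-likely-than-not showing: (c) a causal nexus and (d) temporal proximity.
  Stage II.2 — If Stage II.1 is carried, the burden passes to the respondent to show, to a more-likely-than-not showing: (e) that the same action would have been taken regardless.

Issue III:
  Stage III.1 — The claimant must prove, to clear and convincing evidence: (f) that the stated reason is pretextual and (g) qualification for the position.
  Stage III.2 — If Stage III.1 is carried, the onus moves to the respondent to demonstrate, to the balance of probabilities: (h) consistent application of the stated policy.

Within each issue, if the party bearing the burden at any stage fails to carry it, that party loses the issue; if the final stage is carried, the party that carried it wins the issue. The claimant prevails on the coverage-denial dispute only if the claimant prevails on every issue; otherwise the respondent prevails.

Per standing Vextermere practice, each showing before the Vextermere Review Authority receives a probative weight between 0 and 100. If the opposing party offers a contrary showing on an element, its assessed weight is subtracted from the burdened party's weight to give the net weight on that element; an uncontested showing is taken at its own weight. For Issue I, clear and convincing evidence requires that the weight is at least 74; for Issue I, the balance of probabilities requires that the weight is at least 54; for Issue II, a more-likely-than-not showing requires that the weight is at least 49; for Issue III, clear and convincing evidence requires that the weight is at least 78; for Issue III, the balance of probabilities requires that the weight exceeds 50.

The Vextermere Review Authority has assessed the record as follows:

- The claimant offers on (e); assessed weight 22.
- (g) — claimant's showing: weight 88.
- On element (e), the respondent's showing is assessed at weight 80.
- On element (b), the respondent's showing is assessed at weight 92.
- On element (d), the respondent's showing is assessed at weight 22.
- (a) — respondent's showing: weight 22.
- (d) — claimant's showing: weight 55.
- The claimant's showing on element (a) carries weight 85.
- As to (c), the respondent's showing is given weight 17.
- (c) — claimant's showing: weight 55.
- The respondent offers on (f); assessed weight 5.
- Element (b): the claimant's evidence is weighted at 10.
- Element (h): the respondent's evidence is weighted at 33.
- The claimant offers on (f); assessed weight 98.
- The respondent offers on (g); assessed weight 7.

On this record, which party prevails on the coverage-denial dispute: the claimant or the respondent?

— Issue I —
Stage I.1 — burden on claimant; standard: the balance of probabilities (weight is at least 54).
    (a): 85 − 22 = 63 ≥ 54 [met]
  Stage I.1 carried; the burden shifts to the respondent.
Stage I.2 — burden on respondent; standard: clear and convincing evidence (weight is at least 74).
    (b): 92 − 10 = 82 ≥ 74 [met]
  Stage I.2 carried; the final stage is satisfied.
All stages carried — the respondent prevails on this issue.
— Issue II —
At Stage II.1 the claimant must meet a more-likely-than-not showing (weight is at least 49): on (c) the weight is 55 less the opposing 17 gives net 38, < 49, so (c) does not meet the standard; on (d) the weight is 55 less the opposing 22 gives net 33, which does not reach 49, so (d) does not meet the standard.
  Not every element is met, so the claimant fails to carry Stage II.1.
The respondent prevails on this issue.
— Issue III —
Stage III.1 — burden on claimant; standard: clear and convincing evidence (weight is at least 78).
    (f): 98 − 5 = 93 ≥ 78 [met]
    (g): 88 − 7 = 81 ≥ 78 [met]
  Stage III.1 carried; the burden shifts to the respondent.
Stage III.2 — burden on respondent; standard: the balance of probabilities (weight exceeds 50).
    (h): 33 ≤ 50 [not met]
  Not every element is met, so the respondent fails to carry Stage III.2.
The analysis ends at Stage III.2; the claimant prevails on this issue.
Per-issue: Issue I → respondent; Issue II → respondent; Issue III → claimant. The claimant must prevail on every issue; overall, the respondent prevails.

respondent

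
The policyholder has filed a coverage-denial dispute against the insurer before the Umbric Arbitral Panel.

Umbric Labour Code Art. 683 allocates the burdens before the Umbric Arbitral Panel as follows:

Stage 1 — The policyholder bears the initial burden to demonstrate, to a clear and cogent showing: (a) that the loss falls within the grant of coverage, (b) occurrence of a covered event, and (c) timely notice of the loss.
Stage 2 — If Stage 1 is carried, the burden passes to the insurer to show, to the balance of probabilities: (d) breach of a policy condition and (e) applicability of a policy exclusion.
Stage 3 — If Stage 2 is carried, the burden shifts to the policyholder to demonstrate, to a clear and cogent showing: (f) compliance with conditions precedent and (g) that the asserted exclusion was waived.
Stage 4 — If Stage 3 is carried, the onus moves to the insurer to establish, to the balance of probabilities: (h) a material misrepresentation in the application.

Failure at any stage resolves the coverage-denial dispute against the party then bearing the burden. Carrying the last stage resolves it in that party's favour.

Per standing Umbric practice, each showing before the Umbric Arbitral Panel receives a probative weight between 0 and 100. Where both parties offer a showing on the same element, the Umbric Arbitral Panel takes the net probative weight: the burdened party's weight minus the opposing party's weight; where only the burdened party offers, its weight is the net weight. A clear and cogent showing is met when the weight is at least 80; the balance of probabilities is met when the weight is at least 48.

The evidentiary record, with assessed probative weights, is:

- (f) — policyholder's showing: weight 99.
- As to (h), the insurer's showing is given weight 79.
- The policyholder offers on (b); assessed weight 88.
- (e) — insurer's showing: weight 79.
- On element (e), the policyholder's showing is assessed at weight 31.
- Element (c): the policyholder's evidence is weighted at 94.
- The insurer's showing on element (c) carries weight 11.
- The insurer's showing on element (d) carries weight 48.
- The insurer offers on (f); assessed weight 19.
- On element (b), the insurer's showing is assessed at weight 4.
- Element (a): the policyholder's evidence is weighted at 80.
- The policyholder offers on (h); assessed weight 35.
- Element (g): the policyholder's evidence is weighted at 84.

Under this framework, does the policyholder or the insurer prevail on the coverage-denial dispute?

Stage 1 — burden on policyholder; standard: a clear and cogent showing (weight is at least 80).
    (a): 80 ≥ 80 [met]
    (b): 88 − 4 = 84 ≥ 80 [met]
    (c): 94 − 11 = 83 ≥ 80 [met]
  The policyholder carries Stage 1; the insurer now bears the burden.
Stage 2 — burden on insurer; standard: the balance of probabilities (weight is at least 48).
    (d): 48 ≥ 48 [met]
    (e): 79 − 31 = 48 ≥ 48 [met]
  Stage 2 is satisfied; the onus moves to the policyholder.
Stage 3 — burden on policyholder; standard: a clear and cogent showing (weight is at least 80).
    (f): 99 − 19 = 80 ≥ 80 [met]
    (g): 84 ≥ 80 [met]
  Stage 3 is satisfied; the onus moves to the insurer.
Stage 4 — burden on insurer; standard: the balance of probabilities (weight is at least 48).
    (h): 79 − 35 = 44 < 48 [not met]
  Stage 4 not carried; the insurer fails its burden.
So the policyholder prevails.

policyholder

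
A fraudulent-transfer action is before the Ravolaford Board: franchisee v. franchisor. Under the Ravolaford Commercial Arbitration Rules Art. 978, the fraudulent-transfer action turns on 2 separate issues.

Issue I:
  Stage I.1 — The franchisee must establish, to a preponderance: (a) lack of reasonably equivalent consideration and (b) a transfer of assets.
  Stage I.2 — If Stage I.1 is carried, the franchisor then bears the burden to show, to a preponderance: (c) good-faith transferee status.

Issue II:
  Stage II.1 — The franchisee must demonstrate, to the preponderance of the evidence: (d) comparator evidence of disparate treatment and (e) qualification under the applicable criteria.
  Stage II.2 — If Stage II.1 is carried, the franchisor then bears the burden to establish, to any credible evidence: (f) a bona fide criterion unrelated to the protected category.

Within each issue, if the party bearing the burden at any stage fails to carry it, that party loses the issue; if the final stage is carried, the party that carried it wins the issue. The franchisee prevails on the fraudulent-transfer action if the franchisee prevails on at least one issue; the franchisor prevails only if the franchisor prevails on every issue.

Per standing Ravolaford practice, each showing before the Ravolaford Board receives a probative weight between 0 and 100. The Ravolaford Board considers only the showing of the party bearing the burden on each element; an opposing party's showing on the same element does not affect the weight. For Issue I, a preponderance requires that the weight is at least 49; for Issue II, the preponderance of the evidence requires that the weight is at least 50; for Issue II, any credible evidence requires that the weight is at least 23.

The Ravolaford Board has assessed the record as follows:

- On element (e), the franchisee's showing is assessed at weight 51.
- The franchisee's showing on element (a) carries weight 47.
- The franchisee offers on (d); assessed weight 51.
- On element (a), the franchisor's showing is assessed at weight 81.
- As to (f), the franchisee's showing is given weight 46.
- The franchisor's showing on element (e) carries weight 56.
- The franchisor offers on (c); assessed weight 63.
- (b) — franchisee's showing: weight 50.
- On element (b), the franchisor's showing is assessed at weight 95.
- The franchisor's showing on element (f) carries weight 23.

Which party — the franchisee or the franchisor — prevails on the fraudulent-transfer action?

franchisor

— Issue I —
At Stage I.1 the franchisee must meet a preponderance (weight is at least 49): on (a) the weight is 47 (the franchisor's 81 is given no effect), which does not reach 49, so (a) does not meet the standard; on (b) the weight is 50 (the franchisor's 95 is given no effect), which does reach 49, so (b) meets the standard.
  Not every element is met, so the franchisee fails to carry Stage I.1.
The franchisor prevails on this issue.
— Issue II —
Stage II.1 — burden on franchisee; standard: the preponderance of the evidence (weight is at least 50).
    (d): 51 ≥ 50 [met]
    (e): 51 (franchisor's 56 disregarded) ≥ 50 [met]
  Stage II.1 is satisfied; the onus moves to the franchisor.
Stage II.2 — burden on franchisor; standard: any credible evidence (weight is at least 23).
    (f): 23 (franchisee's 46 disregarded) ≥ 23 [met]
  Stage II.2 carried; the final stage is satisfied.
With every stage satisfied, the franchisor prevails on this issue.
Per-issue: Issue I → franchisor; Issue II → franchisor. The franchisee must prevail on at least one issue; overall, the franchisor prevails.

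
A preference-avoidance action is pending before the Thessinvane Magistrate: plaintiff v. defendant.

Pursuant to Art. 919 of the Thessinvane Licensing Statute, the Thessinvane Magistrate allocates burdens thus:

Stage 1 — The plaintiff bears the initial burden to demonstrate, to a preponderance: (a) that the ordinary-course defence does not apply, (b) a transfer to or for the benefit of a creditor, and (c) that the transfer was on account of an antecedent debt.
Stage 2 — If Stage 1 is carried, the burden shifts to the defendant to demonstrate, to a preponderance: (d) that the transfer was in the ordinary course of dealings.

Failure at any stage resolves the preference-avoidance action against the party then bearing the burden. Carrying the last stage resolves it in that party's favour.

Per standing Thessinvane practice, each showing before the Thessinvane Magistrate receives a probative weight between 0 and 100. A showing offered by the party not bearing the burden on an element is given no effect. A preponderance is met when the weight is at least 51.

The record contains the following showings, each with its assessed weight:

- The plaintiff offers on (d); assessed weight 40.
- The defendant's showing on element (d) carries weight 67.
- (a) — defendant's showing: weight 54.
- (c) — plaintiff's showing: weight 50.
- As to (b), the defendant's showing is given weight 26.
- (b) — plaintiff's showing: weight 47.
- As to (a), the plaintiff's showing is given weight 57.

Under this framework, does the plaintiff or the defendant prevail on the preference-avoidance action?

defendant

Stage 1 (plaintiff, a preponderance, weight is at least 51): (a) 57 (defendant's 54 disregarded) ≥ 51 — meets; (b) 47 (defendant's 26 disregarded) < 51 — fails; (c) 50 < 51 — fails.
  The plaintiff does not carry Stage 1.
The analysis ends at Stage 1; the defendant prevails.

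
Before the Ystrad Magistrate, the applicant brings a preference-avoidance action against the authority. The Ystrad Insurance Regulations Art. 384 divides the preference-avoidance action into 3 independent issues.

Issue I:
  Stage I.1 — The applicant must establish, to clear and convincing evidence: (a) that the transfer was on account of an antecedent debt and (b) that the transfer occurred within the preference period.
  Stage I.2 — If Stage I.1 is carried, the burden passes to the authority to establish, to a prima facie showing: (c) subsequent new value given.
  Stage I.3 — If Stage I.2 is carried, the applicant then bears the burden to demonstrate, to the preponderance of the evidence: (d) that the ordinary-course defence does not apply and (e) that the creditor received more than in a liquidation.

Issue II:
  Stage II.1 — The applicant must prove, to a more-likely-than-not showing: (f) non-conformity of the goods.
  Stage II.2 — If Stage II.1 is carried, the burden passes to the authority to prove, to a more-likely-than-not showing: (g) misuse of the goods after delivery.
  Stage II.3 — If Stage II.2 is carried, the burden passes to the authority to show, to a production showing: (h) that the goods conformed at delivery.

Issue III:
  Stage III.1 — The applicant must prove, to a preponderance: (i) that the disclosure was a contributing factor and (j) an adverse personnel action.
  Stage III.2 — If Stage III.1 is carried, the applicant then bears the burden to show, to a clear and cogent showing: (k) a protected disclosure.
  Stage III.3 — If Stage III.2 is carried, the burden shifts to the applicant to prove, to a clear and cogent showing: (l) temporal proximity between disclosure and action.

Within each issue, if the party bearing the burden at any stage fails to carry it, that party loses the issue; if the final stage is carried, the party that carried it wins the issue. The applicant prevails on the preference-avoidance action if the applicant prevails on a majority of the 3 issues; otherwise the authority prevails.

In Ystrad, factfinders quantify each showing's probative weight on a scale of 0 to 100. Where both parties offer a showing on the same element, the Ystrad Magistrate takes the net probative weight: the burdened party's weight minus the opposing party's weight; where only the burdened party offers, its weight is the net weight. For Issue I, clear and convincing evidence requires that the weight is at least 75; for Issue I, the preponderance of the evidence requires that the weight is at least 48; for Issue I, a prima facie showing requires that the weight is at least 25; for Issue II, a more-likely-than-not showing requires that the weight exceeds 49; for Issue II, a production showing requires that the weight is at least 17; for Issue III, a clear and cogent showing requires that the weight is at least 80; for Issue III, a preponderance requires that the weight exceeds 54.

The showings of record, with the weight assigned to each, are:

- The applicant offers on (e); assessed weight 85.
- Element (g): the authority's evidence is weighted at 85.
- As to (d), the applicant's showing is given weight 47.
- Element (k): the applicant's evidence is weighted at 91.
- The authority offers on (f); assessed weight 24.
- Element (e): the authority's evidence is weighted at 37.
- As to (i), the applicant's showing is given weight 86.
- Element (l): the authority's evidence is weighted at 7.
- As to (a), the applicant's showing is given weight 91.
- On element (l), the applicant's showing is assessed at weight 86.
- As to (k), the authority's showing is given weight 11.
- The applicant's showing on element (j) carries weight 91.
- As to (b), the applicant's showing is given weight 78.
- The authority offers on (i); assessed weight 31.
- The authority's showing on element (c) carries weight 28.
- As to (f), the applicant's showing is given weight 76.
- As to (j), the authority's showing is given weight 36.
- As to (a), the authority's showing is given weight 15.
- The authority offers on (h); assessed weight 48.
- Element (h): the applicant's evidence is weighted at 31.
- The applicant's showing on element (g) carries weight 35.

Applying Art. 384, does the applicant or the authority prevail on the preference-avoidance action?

authority

— Issue I —
At Stage I.1 the applicant must meet clear and convincing evidence (weight is at least 75): on (a) the weight is 91 less the opposing 15 gives net 76, which does reach 75, so (a) meets the standard; on (b) the weight is 78, which does reach 75, so (b) meets the standard.
  Stage I.1 is satisfied; the onus moves to the authority.
At Stage I.2 the authority must meet a prima facie showing (weight is at least 25): on (c) the weight is 28, ≥ 25, so (c) meets the standard.
  Stage I.2 carried; the burden shifts to the applicant.
At Stage I.3 the applicant must meet the preponderance of the evidence (weight is at least 48): on (d) the weight is 47, which does not reach 48, so (d) does not meet the standard; on (e) the weight is 85 less the opposing 37 gives net 48, ≥ 48, so (e) meets the standard.
  The applicant does not carry Stage I.3.
So the authority prevails on this issue.
— Issue II —
Stage II.1 — burden on applicant; standard: a more-likely-than-not showing (weight exceeds 49).
    (f): 76 − 24 = 52 > 49 [met]
  Stage II.1 carried; the burden shifts to the authority.
Stage II.2 — burden on authority; standard: a more-likely-than-not showing (weight exceeds 49).
    (g): 85 − 35 = 50 > 49 [met]
  Stage II.2 is satisfied; the authority continues to bear the burden.
Stage II.3 — burden on authority; standard: a production showing (weight is at least 17).
    (h): 48 − 31 = 17 ≥ 17 [met]
  Stage II.3 carried; the final stage is satisfied.
Every stage carried; the authority prevails on this issue.
— Issue III —
Stage III.1 (applicant, a preponderance, weight exceeds 54): (i) net 86−31=55 > 54 — meets; (j) net 91−36=55 > 54 — meets.
  Stage III.1 is satisfied; the applicant continues to bear the burden.
Stage III.2 (applicant, a clear and cogent showing, weight is at least 80): (k) net 91−11=80 ≥ 80 — meets.
  Stage III.2 carried; the burden remains with the applicant.
Stage III.3 (applicant, a clear and cogent showing, weight is at least 80): (l) net 86−7=79 < 80 — fails.
  The applicant does not carry Stage III.3.
The authority prevails on this issue.
Per-issue: Issue I → authority; Issue II → authority; Issue III → authority. The applicant must prevail on a majority of issues; overall, the authority prevails.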